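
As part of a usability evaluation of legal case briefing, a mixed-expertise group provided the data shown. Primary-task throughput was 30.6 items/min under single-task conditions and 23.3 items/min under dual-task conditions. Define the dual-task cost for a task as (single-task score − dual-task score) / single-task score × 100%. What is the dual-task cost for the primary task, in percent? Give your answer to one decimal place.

Cost = (30.6 − 23.3) / 30.6 × 100%
     = 7.3000 / 30.6 × 100% = 23.8562%.
≈ 23.9%.

23.9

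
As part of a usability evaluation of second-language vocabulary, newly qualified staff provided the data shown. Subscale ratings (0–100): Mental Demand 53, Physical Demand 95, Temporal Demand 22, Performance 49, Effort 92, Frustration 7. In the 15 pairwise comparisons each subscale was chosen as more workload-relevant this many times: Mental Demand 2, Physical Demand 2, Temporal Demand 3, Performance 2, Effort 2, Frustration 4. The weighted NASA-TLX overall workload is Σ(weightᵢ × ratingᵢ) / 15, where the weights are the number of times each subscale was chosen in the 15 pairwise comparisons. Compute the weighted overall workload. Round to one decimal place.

The tallies are the weights (they sum to 15).
Weighted sum = 2·53 + 2·95 + 3·22 + 2·49 + 2·92 + 4·7
            = 106 + 190 + 66 + 98 + 184 + 28 = 672.
Overall workload = 672 / 15 = 44.8000 ≈ 44.8.

44.8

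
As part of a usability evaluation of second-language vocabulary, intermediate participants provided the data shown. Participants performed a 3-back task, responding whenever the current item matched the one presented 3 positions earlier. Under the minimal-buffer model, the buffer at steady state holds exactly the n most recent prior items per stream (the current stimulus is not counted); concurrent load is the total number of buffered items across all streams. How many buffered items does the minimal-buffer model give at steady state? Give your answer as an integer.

3

The buffer holds the 3 most recent prior items.
Steady-state concurrent load = 3 items.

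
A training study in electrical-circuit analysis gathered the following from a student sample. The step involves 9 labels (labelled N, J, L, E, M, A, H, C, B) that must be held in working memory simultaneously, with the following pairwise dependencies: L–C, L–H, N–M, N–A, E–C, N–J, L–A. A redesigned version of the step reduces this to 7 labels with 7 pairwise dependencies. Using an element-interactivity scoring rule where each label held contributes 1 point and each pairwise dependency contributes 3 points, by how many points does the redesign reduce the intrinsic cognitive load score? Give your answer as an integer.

Original: 9 × 1 + 7 × 3 = 9 + 21 = 30.
Redesigned: 7 × 1 + 7 × 3 = 7 + 21 = 28.
Reduction = 30 − 28 = 2.

2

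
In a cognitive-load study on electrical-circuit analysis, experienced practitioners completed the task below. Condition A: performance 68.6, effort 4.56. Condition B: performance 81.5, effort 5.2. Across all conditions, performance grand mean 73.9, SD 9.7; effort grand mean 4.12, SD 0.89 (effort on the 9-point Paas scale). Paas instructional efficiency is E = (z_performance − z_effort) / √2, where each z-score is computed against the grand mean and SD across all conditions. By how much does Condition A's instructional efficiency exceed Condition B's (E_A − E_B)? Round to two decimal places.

-0.43

Condition A: z_P = (68.6 − 73.9)/9.7 = -0.5464; z_E = (4.56 − 4.12)/0.89 = 0.4944; E_A = (-0.5464 − 0.4944)/√2 = -0.7360.
Condition B: z_P = (81.5 − 73.9)/9.7 = 0.7835; z_E = (5.2 − 4.12)/0.89 = 1.2135; E_B = (0.7835 − 1.2135)/√2 = -0.3041.
E_A − E_B = -0.7360 − (-0.3041) = -0.4319 ≈ -0.43.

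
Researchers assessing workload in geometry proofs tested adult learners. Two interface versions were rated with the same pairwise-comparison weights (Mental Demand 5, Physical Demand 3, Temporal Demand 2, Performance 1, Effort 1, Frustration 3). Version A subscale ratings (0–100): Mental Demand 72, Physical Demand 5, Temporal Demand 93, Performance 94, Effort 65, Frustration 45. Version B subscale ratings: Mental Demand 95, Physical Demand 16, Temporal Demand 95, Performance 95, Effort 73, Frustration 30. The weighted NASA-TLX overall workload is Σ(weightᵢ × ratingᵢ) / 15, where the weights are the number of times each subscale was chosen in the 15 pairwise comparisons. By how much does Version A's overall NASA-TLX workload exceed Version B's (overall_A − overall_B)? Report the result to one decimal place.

Version A weighted sum = 5·72 + 3·5 + 2·93 + 1·94 + 1·65 + 3·45 = 360 + 15 + 186 + 94 + 65 + 135 = 855; overall_A = 855/15 = 57.0000.
Version B weighted sum = 5·95 + 3·16 + 2·95 + 1·95 + 1·73 + 3·30 = 475 + 48 + 190 + 95 + 73 + 90 = 971; overall_B = 971/15 = 64.7333.
Difference = 57.0000 − 64.7333 = -7.7333 ≈ -7.7.

-7.7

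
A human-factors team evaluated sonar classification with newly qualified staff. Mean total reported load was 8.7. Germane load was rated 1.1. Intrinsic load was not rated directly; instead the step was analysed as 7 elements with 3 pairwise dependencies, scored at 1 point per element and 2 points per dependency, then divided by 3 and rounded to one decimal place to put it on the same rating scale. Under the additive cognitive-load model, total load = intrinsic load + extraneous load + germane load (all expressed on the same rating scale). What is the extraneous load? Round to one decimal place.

Intrinsic (element-interactivity): (7 × 1 + 3 × 2) / 3 = 13 / 3 = 4.3333 → 4.3.
extraneous load = total − intrinsic − germane
             = 8.7 − 4.3 − 1.1 = 3.3.

3.3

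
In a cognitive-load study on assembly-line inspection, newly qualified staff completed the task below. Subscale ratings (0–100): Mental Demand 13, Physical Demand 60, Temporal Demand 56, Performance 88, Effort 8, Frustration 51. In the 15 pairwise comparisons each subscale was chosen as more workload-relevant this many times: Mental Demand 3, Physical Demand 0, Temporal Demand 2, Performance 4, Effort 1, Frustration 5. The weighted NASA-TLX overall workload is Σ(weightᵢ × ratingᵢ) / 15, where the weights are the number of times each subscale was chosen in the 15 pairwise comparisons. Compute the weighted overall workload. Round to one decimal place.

The tallies are the weights (they sum to 15).
Weighted sum = 3·13 + 0·60 + 2·56 + 4·88 + 1·8 + 5·51
            = 39 + 0 + 112 + 352 + 8 + 255 = 766.
Overall workload = 766 / 15 = 51.0667 ≈ 51.1.

51.1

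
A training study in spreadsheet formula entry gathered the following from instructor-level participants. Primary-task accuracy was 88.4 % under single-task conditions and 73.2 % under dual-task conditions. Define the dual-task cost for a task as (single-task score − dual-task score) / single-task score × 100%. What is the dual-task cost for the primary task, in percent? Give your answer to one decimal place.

17.2

Cost = (88.4 − 73.2) / 88.4 × 100%
     = 15.2000 / 88.4 × 100% = 17.1946%.
≈ 17.2%.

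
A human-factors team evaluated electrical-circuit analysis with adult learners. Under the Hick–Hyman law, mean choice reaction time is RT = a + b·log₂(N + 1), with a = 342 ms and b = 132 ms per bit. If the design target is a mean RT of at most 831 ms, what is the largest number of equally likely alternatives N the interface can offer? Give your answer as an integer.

12

Set 342 + 132·log₂(N + 1) ≤ 831.
log₂(N + 1) ≤ (831 − 342) / 132 = 3.7045.
N + 1 ≤ 2^3.7045 = 13.0366.
N ≤ 12.0366, so the largest integer N is 12.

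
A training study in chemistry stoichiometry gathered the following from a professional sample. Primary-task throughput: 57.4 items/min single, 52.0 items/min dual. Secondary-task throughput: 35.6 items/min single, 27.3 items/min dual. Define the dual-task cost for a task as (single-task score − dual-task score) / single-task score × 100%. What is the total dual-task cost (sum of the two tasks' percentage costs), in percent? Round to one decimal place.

Primary cost = (57.4 − 52.0) / 57.4 × 100% = 9.4077%.
Secondary cost = (35.6 − 27.3) / 35.6 × 100% = 23.3146%.
Total = 9.4077% + 23.3146% = 32.7223% ≈ 32.7%.

32.7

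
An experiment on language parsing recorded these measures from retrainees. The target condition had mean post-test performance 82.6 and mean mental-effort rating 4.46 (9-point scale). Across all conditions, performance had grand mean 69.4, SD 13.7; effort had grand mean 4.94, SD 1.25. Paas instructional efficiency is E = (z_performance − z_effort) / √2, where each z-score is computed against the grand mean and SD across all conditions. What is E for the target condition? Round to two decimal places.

0.95

z_performance = (82.6 − 69.4) / 13.7 = 13.2000 / 13.7 = 0.9635.
z_effort = (4.46 − 4.94) / 1.25 = -0.4800 / 1.25 = -0.3840.
z_P − z_E = 0.9635 − (-0.3840) = 1.3475.
E = 1.3475 / √2 = 1.3475 / 1.41421 = 0.9528 ≈ 0.95.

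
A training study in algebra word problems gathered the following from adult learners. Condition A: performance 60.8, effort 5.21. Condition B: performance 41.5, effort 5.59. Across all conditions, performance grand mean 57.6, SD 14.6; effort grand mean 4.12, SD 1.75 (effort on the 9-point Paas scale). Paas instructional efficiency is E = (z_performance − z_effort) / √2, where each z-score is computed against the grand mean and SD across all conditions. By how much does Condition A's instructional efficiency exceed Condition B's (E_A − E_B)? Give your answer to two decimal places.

1.09

Condition A: z_P = (60.8 − 57.6)/14.6 = 0.2192; z_E = (5.21 − 4.12)/1.75 = 0.6229; E_A = (0.2192 − 0.6229)/√2 = -0.2855.
Condition B: z_P = (41.5 − 57.6)/14.6 = -1.1027; z_E = (5.59 − 4.12)/1.75 = 0.8400; E_B = (-1.1027 − 0.8400)/√2 = -1.3737.
E_A − E_B = -0.2855 − (-1.3737) = 1.0882 ≈ 1.09.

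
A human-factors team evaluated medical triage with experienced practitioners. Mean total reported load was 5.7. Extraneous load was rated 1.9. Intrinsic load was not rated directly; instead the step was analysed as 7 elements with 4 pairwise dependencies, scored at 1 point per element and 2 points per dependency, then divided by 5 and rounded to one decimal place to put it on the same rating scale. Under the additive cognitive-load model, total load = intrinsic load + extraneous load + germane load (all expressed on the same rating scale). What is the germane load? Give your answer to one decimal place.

Intrinsic (element-interactivity): (7 × 1 + 4 × 2) / 5 = 15 / 5 = 3.0000 → 3.0.
germane load = total − intrinsic − extraneous
             = 5.7 − 3.0 − 1.9 = 0.8.

0.8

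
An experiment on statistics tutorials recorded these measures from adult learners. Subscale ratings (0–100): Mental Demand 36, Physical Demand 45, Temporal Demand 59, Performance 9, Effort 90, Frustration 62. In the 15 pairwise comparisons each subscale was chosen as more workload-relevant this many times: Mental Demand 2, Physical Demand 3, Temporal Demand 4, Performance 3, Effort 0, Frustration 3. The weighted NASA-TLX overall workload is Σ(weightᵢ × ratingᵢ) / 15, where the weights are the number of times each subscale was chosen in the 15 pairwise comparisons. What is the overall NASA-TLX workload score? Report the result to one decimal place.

The tallies are the weights (they sum to 15).
Weighted sum = 2·36 + 3·45 + 4·59 + 3·9 + 0·90 + 3·62
            = 72 + 135 + 236 + 27 + 0 + 186 = 656.
Overall workload = 656 / 15 = 43.7333 ≈ 43.7.

43.7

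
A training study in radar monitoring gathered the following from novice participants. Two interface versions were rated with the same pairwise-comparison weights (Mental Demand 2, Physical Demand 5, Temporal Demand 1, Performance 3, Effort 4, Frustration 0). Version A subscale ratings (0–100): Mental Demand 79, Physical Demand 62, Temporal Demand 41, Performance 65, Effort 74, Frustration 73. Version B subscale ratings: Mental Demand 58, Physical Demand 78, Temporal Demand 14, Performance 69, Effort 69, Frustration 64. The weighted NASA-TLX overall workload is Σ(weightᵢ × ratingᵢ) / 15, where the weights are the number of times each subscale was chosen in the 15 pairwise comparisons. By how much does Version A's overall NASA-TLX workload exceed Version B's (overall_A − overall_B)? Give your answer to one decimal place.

Version A weighted sum = 2·79 + 5·62 + 1·41 + 3·65 + 4·74 + 0·73 = 158 + 310 + 41 + 195 + 296 + 0 = 1000; overall_A = 1000/15 = 66.6667.
Version B weighted sum = 2·58 + 5·78 + 1·14 + 3·69 + 4·69 + 0·64 = 116 + 390 + 14 + 207 + 276 + 0 = 1003; overall_B = 1003/15 = 66.8667.
Difference = 66.6667 − 66.8667 = -0.2000 ≈ -0.2.

-0.2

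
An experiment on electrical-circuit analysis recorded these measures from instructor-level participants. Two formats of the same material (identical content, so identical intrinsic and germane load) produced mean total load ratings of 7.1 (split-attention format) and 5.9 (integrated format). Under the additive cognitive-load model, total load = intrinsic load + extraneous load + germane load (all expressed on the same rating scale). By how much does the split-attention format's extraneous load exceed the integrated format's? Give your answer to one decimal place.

1.2

Intrinsic and germane load are equal across formats, so the difference in total load equals the difference in extraneous load.
Extraneous-load difference = 7.1 − 5.9 = 1.2.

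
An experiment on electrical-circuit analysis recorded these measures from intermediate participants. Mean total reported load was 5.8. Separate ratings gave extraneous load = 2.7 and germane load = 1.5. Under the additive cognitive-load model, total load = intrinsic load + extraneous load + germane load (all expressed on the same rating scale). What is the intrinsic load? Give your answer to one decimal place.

1.6

intrinsic load = total − extraneous − germane
             = 5.8 − 2.7 − 1.5 = 1.6.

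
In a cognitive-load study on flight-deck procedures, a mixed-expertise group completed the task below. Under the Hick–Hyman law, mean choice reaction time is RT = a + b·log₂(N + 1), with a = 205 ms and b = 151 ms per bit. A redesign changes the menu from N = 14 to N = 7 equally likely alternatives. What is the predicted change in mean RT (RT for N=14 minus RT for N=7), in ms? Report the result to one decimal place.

136.9

RT(14) = 205 + 151·log₂(15) = 205 + 151·3.9069 = 794.9419 ms.
RT(7) = 205 + 151·log₂(8) = 205 + 151·3.0000 = 658.0000 ms.
Difference = 794.9419 − 658.0000 = 136.9419 ≈ 136.9 ms.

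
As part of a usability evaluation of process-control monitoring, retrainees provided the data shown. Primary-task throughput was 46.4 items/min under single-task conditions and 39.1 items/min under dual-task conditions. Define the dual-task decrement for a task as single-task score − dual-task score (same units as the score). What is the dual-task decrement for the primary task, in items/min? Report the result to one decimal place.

Decrement = 46.4 − 39.1 = 7.3000 items/min ≈ 7.3 items/min.

7.3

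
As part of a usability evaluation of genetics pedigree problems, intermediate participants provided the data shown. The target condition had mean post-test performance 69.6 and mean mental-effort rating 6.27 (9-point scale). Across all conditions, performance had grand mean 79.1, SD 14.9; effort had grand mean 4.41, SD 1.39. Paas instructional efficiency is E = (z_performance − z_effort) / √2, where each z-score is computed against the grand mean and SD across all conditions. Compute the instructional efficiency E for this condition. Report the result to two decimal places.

z_performance = (69.6 − 79.1) / 14.9 = -9.5000 / 14.9 = -0.6376.
z_effort = (6.27 − 4.41) / 1.39 = 1.8600 / 1.39 = 1.3381.
z_P − z_E = -0.6376 − 1.3381 = -1.9757.
E = -1.9757 / √2 = -1.9757 / 1.41421 = -1.3970 ≈ -1.40.

-1.40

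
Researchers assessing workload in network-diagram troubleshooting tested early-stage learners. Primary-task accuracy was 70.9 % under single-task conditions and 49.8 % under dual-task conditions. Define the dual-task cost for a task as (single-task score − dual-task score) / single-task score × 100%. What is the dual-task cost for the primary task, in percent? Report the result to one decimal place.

Cost = (70.9 − 49.8) / 70.9 × 100%
     = 21.1000 / 70.9 × 100% = 29.7602%.
≈ 29.8%.

29.8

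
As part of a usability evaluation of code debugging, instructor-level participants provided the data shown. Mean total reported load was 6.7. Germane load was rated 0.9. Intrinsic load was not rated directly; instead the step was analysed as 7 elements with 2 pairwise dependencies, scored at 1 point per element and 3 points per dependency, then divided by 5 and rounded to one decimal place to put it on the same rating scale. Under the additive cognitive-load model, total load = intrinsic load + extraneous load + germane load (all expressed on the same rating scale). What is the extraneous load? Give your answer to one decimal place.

3.2

Intrinsic (element-interactivity): (7 × 1 + 2 × 3) / 5 = 13 / 5 = 2.6000 → 2.6.
extraneous load = total − intrinsic − germane
             = 6.7 − 2.6 − 0.9 = 3.2.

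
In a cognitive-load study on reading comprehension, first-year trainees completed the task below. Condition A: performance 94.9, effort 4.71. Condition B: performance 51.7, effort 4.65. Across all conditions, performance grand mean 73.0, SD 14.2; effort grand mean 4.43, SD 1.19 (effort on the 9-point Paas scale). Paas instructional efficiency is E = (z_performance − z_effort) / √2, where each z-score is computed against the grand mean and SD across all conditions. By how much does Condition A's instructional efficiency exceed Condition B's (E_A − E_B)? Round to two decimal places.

2.12

Condition A: z_P = (94.9 − 73.0)/14.2 = 1.5423; z_E = (4.71 − 4.43)/1.19 = 0.2353; E_A = (1.5423 − 0.2353)/√2 = 0.9242.
Condition B: z_P = (51.7 − 73.0)/14.2 = -1.5000; z_E = (4.65 − 4.43)/1.19 = 0.1849; E_B = (-1.5000 − 0.1849)/√2 = -1.1914.
E_A − E_B = 0.9242 − (-1.1914) = 2.1156 ≈ 2.12.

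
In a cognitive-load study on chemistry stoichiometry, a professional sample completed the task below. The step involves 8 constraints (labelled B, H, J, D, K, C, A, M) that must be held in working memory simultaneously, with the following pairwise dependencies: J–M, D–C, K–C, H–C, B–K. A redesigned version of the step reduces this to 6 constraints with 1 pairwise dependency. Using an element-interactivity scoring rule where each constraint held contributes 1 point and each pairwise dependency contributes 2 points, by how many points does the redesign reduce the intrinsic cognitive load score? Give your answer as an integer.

Original: 8 × 1 + 5 × 2 = 8 + 10 = 18.
Redesigned: 6 × 1 + 1 × 2 = 6 + 2 = 8.
Reduction = 18 − 8 = 10.

10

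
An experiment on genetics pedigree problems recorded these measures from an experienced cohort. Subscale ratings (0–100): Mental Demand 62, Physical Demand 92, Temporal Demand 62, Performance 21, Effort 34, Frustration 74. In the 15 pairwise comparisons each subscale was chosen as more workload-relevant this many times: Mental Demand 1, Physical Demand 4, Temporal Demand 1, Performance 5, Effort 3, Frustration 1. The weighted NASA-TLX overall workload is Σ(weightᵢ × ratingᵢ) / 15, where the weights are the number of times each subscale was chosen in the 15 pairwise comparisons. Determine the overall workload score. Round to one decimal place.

51.5

The tallies are the weights (they sum to 15).
Weighted sum = 1·62 + 4·92 + 1·62 + 5·21 + 3·34 + 1·74
            = 62 + 368 + 62 + 105 + 102 + 74 = 773.
Overall workload = 773 / 15 = 51.5333 ≈ 51.5.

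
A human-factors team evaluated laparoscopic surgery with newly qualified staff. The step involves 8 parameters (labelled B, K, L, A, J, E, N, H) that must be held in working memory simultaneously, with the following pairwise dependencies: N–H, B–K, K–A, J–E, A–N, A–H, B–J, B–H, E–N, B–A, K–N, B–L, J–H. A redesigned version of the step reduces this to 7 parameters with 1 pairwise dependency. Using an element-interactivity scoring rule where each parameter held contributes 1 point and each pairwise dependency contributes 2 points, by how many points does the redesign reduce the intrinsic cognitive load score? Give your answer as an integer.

25

Original: 8 × 1 + 13 × 2 = 8 + 26 = 34.
Redesigned: 7 × 1 + 1 × 2 = 7 + 2 = 9.
Reduction = 34 − 9 = 25.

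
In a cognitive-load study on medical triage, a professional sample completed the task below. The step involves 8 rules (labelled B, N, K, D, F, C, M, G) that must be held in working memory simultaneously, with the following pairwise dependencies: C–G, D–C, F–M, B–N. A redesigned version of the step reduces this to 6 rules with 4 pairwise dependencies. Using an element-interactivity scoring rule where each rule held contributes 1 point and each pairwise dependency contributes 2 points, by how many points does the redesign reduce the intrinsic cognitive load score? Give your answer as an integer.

2

Original: 8 × 1 + 4 × 2 = 8 + 8 = 16.
Redesigned: 6 × 1 + 4 × 2 = 6 + 8 = 14.
Reduction = 16 − 14 = 2.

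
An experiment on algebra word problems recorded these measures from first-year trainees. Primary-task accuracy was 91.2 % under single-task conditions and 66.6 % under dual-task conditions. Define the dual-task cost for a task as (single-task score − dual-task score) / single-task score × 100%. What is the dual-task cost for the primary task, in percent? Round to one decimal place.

Cost = (91.2 − 66.6) / 91.2 × 100%
     = 24.6000 / 91.2 × 100% = 26.9737%.
≈ 27.0%.

27.0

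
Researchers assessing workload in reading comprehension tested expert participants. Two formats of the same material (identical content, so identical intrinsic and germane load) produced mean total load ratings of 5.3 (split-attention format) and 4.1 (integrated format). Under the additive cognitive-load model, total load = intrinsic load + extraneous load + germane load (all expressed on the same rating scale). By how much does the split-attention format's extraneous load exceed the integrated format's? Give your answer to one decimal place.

Intrinsic and germane load are equal across formats, so the difference in total load equals the difference in extraneous load.
Extraneous-load difference = 5.3 − 4.1 = 1.2.

1.2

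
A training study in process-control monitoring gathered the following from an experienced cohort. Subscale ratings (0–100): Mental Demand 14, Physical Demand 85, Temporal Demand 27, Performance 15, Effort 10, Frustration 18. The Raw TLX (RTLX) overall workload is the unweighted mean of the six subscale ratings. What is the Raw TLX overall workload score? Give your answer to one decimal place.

Sum of ratings = 14 + 85 + 27 + 15 + 10 + 18 = 169.
RTLX = 169 / 6 = 28.1667 ≈ 28.2.

28.2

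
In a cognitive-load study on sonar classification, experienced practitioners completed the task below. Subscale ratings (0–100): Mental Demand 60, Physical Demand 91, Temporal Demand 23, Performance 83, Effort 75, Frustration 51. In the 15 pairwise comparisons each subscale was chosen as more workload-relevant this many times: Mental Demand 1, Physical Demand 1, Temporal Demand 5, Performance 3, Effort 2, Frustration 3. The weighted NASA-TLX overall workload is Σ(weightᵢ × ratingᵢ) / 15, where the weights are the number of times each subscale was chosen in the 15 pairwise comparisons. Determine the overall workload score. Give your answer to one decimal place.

54.5

The tallies are the weights (they sum to 15).
Weighted sum = 1·60 + 1·91 + 5·23 + 3·83 + 2·75 + 3·51
            = 60 + 91 + 115 + 249 + 150 + 153 = 818.
Overall workload = 818 / 15 = 54.5333 ≈ 54.5.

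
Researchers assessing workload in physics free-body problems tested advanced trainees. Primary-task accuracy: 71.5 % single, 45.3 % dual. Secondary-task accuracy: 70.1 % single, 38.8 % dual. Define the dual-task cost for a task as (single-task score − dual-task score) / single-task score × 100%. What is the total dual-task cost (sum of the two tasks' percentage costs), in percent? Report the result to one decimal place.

81.3

Primary cost = (71.5 − 45.3) / 71.5 × 100% = 36.6434%.
Secondary cost = (70.1 − 38.8) / 70.1 × 100% = 44.6505%.
Total = 36.6434% + 44.6505% = 81.2939% ≈ 81.3%.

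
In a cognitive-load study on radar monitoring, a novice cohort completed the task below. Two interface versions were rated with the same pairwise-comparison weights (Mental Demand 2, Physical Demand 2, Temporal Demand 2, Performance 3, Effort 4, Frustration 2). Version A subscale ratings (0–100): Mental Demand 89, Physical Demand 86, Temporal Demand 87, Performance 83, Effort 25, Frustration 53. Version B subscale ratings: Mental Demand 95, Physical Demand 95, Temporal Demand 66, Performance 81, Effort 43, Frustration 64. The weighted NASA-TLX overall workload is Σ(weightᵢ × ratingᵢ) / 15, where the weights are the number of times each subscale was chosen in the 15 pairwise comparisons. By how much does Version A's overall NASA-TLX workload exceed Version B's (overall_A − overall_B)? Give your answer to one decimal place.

-5.1

Version A weighted sum = 2·89 + 2·86 + 2·87 + 3·83 + 4·25 + 2·53 = 178 + 172 + 174 + 249 + 100 + 106 = 979; overall_A = 979/15 = 65.2667.
Version B weighted sum = 2·95 + 2·95 + 2·66 + 3·81 + 4·43 + 2·64 = 190 + 190 + 132 + 243 + 172 + 128 = 1055; overall_B = 1055/15 = 70.3333.
Difference = 65.2667 − 70.3333 = -5.0666 ≈ -5.1.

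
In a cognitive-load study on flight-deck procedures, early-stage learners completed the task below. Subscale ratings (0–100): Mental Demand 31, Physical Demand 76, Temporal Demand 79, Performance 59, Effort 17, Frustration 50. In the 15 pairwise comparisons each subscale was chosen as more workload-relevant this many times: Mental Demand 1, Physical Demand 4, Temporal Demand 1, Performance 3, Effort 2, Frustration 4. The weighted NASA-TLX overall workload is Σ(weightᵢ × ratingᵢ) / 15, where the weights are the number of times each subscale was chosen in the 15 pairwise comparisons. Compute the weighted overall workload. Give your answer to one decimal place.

The tallies are the weights (they sum to 15).
Weighted sum = 1·31 + 4·76 + 1·79 + 3·59 + 2·17 + 4·50
            = 31 + 304 + 79 + 177 + 34 + 200 = 825.
Overall workload = 825 / 15 = 55.0000 ≈ 55.0.

55.0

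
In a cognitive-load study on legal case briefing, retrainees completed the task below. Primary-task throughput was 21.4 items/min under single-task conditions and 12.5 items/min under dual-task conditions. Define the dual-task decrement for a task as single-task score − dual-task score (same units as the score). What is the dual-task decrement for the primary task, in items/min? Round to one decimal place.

8.9

Decrement = 21.4 − 12.5 = 8.9000 items/min ≈ 8.9 items/min.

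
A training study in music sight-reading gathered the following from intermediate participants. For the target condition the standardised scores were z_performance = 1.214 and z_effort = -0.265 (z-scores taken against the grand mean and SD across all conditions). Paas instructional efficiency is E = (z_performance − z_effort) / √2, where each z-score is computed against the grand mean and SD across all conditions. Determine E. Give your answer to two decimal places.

1.05

z_P − z_E = 1.214 − (-0.265) = 1.4790.
E = 1.4790 / √2 = 1.4790 / 1.41421 = 1.0458 ≈ 1.05.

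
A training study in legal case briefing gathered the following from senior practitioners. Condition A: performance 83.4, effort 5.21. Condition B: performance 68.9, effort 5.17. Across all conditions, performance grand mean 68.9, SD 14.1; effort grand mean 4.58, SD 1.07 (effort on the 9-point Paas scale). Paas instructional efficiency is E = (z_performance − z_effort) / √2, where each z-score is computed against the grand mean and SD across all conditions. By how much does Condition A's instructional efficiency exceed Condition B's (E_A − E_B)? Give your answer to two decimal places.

Condition A: z_P = (83.4 − 68.9)/14.1 = 1.0284; z_E = (5.21 − 4.58)/1.07 = 0.5888; E_A = (1.0284 − 0.5888)/√2 = 0.3108.
Condition B: z_P = (68.9 − 68.9)/14.1 = 0.0000; z_E = (5.17 − 4.58)/1.07 = 0.5514; E_B = (0.0000 − 0.5514)/√2 = -0.3899.
E_A − E_B = 0.3108 − (-0.3899) = 0.7007 ≈ 0.70.

0.70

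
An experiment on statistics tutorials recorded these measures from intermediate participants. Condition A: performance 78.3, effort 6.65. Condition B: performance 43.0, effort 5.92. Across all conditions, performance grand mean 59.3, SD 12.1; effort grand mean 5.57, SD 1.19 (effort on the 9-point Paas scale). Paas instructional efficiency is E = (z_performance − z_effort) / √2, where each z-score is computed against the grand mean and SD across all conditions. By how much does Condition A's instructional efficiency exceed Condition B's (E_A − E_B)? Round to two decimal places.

1.63

Condition A: z_P = (78.3 − 59.3)/12.1 = 1.5702; z_E = (6.65 − 5.57)/1.19 = 0.9076; E_A = (1.5702 − 0.9076)/√2 = 0.4685.
Condition B: z_P = (43.0 − 59.3)/12.1 = -1.3471; z_E = (5.92 − 5.57)/1.19 = 0.2941; E_B = (-1.3471 − 0.2941)/√2 = -1.1605.
E_A − E_B = 0.4685 − (-1.1605) = 1.6290 ≈ 1.63.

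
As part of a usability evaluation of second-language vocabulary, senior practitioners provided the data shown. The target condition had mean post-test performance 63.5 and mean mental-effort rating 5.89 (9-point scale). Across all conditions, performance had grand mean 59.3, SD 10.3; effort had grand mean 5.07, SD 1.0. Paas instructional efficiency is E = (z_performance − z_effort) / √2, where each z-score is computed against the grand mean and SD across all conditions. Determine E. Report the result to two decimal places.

-0.29

z_performance = (63.5 − 59.3) / 10.3 = 4.2000 / 10.3 = 0.4078.
z_effort = (5.89 − 5.07) / 1.0 = 0.8200 / 1.0 = 0.8200.
z_P − z_E = 0.4078 − 0.8200 = -0.4122.
E = -0.4122 / √2 = -0.4122 / 1.41421 = -0.2915 ≈ -0.29.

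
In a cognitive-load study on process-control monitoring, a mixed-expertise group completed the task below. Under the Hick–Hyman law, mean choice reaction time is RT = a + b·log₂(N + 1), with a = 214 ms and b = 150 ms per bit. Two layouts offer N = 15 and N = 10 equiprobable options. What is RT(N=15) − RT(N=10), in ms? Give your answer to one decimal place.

RT(15) = 214 + 150·log₂(16) = 214 + 150·4.0000 = 814.0000 ms.
RT(10) = 214 + 150·log₂(11) = 214 + 150·3.4594 = 732.9100 ms.
Difference = 814.0000 − 732.9100 = 81.0900 ≈ 81.1 ms.

81.1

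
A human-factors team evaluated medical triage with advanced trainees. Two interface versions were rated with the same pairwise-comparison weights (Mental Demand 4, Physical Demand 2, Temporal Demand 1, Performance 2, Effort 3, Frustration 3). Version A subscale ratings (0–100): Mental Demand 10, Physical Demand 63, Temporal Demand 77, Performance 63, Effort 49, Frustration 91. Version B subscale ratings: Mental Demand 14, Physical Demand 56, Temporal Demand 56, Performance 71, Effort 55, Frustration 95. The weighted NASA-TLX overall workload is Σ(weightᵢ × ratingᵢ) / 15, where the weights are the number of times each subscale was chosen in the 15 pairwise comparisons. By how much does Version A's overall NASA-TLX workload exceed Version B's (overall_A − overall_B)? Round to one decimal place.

Version A weighted sum = 4·10 + 2·63 + 1·77 + 2·63 + 3·49 + 3·91 = 40 + 126 + 77 + 126 + 147 + 273 = 789; overall_A = 789/15 = 52.6000.
Version B weighted sum = 4·14 + 2·56 + 1·56 + 2·71 + 3·55 + 3·95 = 56 + 112 + 56 + 142 + 165 + 285 = 816; overall_B = 816/15 = 54.4000.
Difference = 52.6000 − 54.4000 = -1.8000 ≈ -1.8.

-1.8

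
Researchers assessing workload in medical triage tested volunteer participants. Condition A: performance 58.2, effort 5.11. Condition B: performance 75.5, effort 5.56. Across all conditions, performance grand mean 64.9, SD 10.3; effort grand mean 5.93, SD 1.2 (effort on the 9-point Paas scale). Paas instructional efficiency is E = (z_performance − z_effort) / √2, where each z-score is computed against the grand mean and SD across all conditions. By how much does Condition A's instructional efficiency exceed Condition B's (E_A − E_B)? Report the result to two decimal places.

Condition A: z_P = (58.2 − 64.9)/10.3 = -0.6505; z_E = (5.11 − 5.93)/1.2 = -0.6833; E_A = (-0.6505 − (-0.6833))/√2 = 0.0232.
Condition B: z_P = (75.5 − 64.9)/10.3 = 1.0291; z_E = (5.56 − 5.93)/1.2 = -0.3083; E_B = (1.0291 − (-0.3083))/√2 = 0.9457.
E_A − E_B = 0.0232 − 0.9457 = -0.9225 ≈ -0.92.

-0.92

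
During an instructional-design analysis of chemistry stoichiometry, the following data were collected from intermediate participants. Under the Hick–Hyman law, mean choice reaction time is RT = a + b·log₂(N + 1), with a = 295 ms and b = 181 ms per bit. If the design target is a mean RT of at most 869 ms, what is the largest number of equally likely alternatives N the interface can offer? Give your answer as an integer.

8

Set 295 + 181·log₂(N + 1) ≤ 869.
log₂(N + 1) ≤ (869 − 295) / 181 = 3.1713.
N + 1 ≤ 2^3.1713 = 9.0086.
N ≤ 8.0086, so the largest integer N is 8.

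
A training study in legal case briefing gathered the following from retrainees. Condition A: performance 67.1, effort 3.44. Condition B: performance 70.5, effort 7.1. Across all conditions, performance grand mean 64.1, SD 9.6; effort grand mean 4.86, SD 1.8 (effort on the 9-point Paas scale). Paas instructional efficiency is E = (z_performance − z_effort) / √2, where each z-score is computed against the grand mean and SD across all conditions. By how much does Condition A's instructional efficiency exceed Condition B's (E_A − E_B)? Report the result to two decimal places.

Condition A: z_P = (67.1 − 64.1)/9.6 = 0.3125; z_E = (3.44 − 4.86)/1.8 = -0.7889; E_A = (0.3125 − (-0.7889))/√2 = 0.7788.
Condition B: z_P = (70.5 − 64.1)/9.6 = 0.6667; z_E = (7.1 − 4.86)/1.8 = 1.2444; E_B = (0.6667 − 1.2444)/√2 = -0.4085.
E_A − E_B = 0.7788 − (-0.4085) = 1.1873 ≈ 1.19.

1.19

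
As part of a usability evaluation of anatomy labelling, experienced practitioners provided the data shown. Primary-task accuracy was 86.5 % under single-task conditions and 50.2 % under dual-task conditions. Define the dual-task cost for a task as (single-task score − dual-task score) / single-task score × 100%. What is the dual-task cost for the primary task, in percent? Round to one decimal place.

Cost = (86.5 − 50.2) / 86.5 × 100%
     = 36.3000 / 86.5 × 100% = 41.9653%.
≈ 42.0%.

42.0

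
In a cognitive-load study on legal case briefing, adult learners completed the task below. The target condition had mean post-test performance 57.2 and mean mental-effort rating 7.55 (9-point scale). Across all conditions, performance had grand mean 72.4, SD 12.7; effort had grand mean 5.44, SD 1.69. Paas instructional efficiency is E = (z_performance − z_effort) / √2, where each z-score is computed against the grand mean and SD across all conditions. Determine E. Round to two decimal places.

z_performance = (57.2 − 72.4) / 12.7 = -15.2000 / 12.7 = -1.1969.
z_effort = (7.55 − 5.44) / 1.69 = 2.1100 / 1.69 = 1.2485.
z_P − z_E = -1.1969 − 1.2485 = -2.4454.
E = -2.4454 / √2 = -2.4454 / 1.41421 = -1.7292 ≈ -1.73.

-1.73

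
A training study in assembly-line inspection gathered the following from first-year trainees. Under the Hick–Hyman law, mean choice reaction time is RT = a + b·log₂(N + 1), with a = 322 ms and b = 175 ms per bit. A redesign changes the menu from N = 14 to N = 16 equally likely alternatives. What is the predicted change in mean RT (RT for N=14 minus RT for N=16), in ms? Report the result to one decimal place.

-31.6

RT(14) = 322 + 175·log₂(15) = 322 + 175·3.9069 = 1005.7075 ms.
RT(16) = 322 + 175·log₂(17) = 322 + 175·4.0875 = 1037.3125 ms.
Difference = 1005.7075 − 1037.3125 = -31.6050 ≈ -31.6 ms.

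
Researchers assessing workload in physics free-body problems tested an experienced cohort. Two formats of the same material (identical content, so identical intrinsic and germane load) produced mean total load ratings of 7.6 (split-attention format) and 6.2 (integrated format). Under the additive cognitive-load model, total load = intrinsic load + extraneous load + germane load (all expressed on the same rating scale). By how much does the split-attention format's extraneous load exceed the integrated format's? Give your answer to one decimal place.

1.4

Intrinsic and germane load are equal across formats, so the difference in total load equals the difference in extraneous load.
Extraneous-load difference = 7.6 − 6.2 = 1.4.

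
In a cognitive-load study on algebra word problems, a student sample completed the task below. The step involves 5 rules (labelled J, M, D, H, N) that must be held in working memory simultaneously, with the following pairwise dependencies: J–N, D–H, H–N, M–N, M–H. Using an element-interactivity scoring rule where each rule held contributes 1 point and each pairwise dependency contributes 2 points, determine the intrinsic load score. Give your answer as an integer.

Count of rules held simultaneously: 5.
Count of pairwise dependencies listed: 5.
Element contribution: 5 × 1 = 5.
Interaction contribution: 5 × 2 = 10.
Intrinsic load = 5 + 10 = 15.

15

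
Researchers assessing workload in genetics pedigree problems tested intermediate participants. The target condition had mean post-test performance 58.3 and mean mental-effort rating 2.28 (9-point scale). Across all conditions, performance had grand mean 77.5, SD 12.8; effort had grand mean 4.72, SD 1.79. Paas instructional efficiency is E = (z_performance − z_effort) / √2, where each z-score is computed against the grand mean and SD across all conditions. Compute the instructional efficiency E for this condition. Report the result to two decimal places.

z_performance = (58.3 − 77.5) / 12.8 = -19.2000 / 12.8 = -1.5000.
z_effort = (2.28 − 4.72) / 1.79 = -2.4400 / 1.79 = -1.3631.
z_P − z_E = -1.5000 − (-1.3631) = -0.1369.
E = -0.1369 / √2 = -0.1369 / 1.41421 = -0.0968 ≈ -0.10.

-0.10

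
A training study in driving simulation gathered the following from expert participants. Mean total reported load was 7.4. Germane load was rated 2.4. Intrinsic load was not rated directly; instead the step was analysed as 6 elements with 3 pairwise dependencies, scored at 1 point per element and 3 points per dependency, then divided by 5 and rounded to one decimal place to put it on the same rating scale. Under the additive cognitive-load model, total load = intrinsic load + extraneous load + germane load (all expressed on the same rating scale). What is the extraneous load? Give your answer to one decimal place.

2.0

Intrinsic (element-interactivity): (6 × 1 + 3 × 3) / 5 = 15 / 5 = 3.0000 → 3.0.
extraneous load = total − intrinsic − germane
             = 7.4 − 3.0 − 2.4 = 2.0.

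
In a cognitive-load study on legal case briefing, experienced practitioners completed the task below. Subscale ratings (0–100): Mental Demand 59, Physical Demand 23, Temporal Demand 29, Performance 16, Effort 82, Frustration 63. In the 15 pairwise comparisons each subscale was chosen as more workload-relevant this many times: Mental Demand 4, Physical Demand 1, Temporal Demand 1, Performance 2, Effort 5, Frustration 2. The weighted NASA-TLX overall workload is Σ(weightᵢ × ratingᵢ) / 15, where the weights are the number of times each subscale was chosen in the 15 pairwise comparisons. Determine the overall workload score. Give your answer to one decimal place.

57.1

The tallies are the weights (they sum to 15).
Weighted sum = 4·59 + 1·23 + 1·29 + 2·16 + 5·82 + 2·63
            = 236 + 23 + 29 + 32 + 410 + 126 = 856.
Overall workload = 856 / 15 = 57.0667 ≈ 57.1.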